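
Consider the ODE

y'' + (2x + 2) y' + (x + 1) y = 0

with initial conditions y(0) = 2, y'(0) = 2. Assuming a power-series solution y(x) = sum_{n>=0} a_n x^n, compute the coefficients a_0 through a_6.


Ansatz: y(x) = sum_{n>=0} a_n x^n, so y'(x) = sum_{n>=1} n a_n x^(n-1) and y''(x) = sum_{n>=2} n(n-1) a_n x^(n-2).
Substitute into P(x) y'' + Q(x) y' + R(x) y = 0 with P(x) = 1, Q(x) = 2x + 2, R(x) = x + 1, and match powers of x.
Initial conditions: a_0 = 2, a_1 = 2.
Setting the coefficient of each power of x to zero and solving order by order (substituting the coefficients already found):
  x^0: 2 a_2 + 2 a_1 + a_0 = 0  ->  2 a_2 = -2 a_1 - a_0 = -6  ->  a_2 = -3
  x^1: 6 a_3 + 4 a_2 + 3 a_1 + a_0 = 0  ->  6 a_3 = -4 a_2 - 3 a_1 - a_0 = 4  ->  a_3 = 2/3
  x^2: 12 a_4 + 6 a_3 + 5 a_2 + a_1 = 0  ->  12 a_4 = -6 a_3 - 5 a_2 - a_1 = 9  ->  a_4 = 3/4
  x^3: 20 a_5 + 8 a_4 + 7 a_3 + a_2 = 0  ->  20 a_5 = -8 a_4 - 7 a_3 - a_2 = -23/3  ->  a_5 = -23/60
  x^4: 30 a_6 + 10 a_5 + 9 a_4 + a_3 = 0  ->  30 a_6 = -10 a_5 - 9 a_4 - a_3 = -43/12  ->  a_6 = -43/360
Truncated series: y(x) = 2 + 2 x - 3 x^2 + (2/3) x^3 + (3/4) x^4 - (23/60) x^5 - (43/360) x^6 + O(x^7).

a_0 = 2; a_1 = 2; a_2 = -3; a_3 = 2/3; a_4 = 3/4; a_5 = -23/60; a_6 = -43/360


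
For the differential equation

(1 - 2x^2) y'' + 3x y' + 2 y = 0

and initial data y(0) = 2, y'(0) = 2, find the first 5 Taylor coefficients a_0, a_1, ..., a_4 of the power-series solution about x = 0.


Ansatz: y(x) = sum_{n>=0} a_n x^n, so y'(x) = sum_{n>=1} n a_n x^(n-1) and y''(x) = sum_{n>=2} n(n-1) a_n x^(n-2).
Substitute into P(x) y'' + Q(x) y' + R(x) y = 0 with P(x) = 1 - 2x^2, Q(x) = 3x, R(x) = 2, and match powers of x.
Initial conditions: a_0 = 2, a_1 = 2.
Setting the coefficient of each power of x to zero and solving order by order (substituting the coefficients already found):
  x^0: 2 a_2 + 2 a_0 = 0  ->  2 a_2 = -2 a_0 = -4  ->  a_2 = -2
  x^1: 6 a_3 + 5 a_1 = 0  ->  6 a_3 = -5 a_1 = -10  ->  a_3 = -5/3
  x^2: 12 a_4 + 4 a_2 = 0  ->  12 a_4 = -4 a_2 = 8  ->  a_4 = 2/3
Truncated series: y(x) = 2 + 2 x - 2 x^2 - (5/3) x^3 + (2/3) x^4 + O(x^5).

a_0 = 2; a_1 = 2; a_2 = -2; a_3 = -5/3; a_4 = 2/3


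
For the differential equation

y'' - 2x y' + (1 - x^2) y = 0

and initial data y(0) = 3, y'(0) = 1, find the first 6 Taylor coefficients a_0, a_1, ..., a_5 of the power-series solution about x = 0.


Ansatz: y(x) = sum_{n>=0} a_n x^n, so y'(x) = sum_{n>=1} n a_n x^(n-1) and y''(x) = sum_{n>=2} n(n-1) a_n x^(n-2).
Substitute into P(x) y'' + Q(x) y' + R(x) y = 0 with P(x) = 1, Q(x) = -2x, R(x) = 1 - x^2, and match powers of x.
Initial conditions: a_0 = 3, a_1 = 1.
Setting the coefficient of each power of x to zero and solving order by order (substituting the coefficients already found):
  x^0: 2 a_2 + a_0 = 0  ->  2 a_2 = -a_0 = -3  ->  a_2 = -3/2
  x^1: 6 a_3 - a_1 = 0  ->  6 a_3 = a_1 = 1  ->  a_3 = 1/6
  x^2: 12 a_4 - 3 a_2 - a_0 = 0  ->  12 a_4 = 3 a_2 + a_0 = -3/2  ->  a_4 = -1/8
  x^3: 20 a_5 - 5 a_3 - a_1 = 0  ->  20 a_5 = 5 a_3 + a_1 = 11/6  ->  a_5 = 11/120
Truncated series: y(x) = 3 + x - (3/2) x^2 + (1/6) x^3 - (1/8) x^4 + (11/120) x^5 + O(x^6).

a_0 = 3; a_1 = 1; a_2 = -3/2; a_3 = 1/6; a_4 = -1/8; a_5 = 11/120


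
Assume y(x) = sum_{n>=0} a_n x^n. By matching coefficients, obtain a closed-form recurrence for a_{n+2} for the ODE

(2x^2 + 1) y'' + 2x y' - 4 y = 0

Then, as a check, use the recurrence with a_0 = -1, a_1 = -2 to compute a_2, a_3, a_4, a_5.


Substitute y = sum_n a_n x^n.
(1 + 2 x^2) y'' contributes (n+2)(n+1) a_{n+2} + 2 n(n-1) a_n at x^n.
2 x y'(x) contributes 2 n a_n at x^n.
-4 y(x) contributes -4 a_n at x^n.
Matching x^n: (n+2)(n+1) a_{n+2} + (2 n(n-1) + 2 n - 4) a_n = 0.
Thus a_{n+2} = (-2 n(n-1) - 2 n + 4) / ((n+1)(n+2)) * a_n.

Check with a_0 = -1, a_1 = -2 (apply the recurrence for n = 0, 1, 2, 3): a_0 = -1, a_1 = -2, a_2 = -2, a_3 = -2/3, a_4 = 2/3, a_5 = 7/15.

a_(n+2) = (-2 n(n-1) - 2 n + 4) / ((n+1)(n+2)) * a_n; check: a_0 = -1, a_1 = -2, a_2 = -2, a_3 = -2/3, a_4 = 2/3, a_5 = 7/15


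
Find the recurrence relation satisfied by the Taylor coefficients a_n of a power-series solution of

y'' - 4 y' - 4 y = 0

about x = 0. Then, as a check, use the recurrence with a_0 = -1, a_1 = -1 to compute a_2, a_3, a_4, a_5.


Substitute y = sum_n a_n x^n.
y''(x) has coefficient (n+2)(n+1) a_{n+2} at x^n;
-4 y'(x) has coefficient -4 (n+1) a_{n+1} at x^n;
-4 y(x) has coefficient -4 a_n at x^n.
Matching x^n: (n+2)(n+1) a_{n+2} - 4 (n+1) a_{n+1} - 4 a_n = 0.
Thus a_{n+2} = [4 (n+1) a_{n+1} + 4 a_n] / ((n+1)(n+2)).

Check with a_0 = -1, a_1 = -1 (apply the recurrence for n = 0, 1, 2, 3): a_0 = -1, a_1 = -1, a_2 = -4, a_3 = -6, a_4 = -22/3, a_5 = -106/15.

a_(n+2) = [4 (n+1) a_(n+1) + 4 a_n] / ((n+1)(n+2)); check: a_0 = -1, a_1 = -1, a_2 = -4, a_3 = -6, a_4 = -22/3, a_5 = -106/15


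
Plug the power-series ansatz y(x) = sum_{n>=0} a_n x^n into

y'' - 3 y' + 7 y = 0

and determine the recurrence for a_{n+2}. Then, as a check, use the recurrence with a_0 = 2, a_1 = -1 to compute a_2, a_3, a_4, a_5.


Substitute y = sum_n a_n x^n.
y''(x) has coefficient (n+2)(n+1) a_{n+2} at x^n;
-3 y'(x) has coefficient -3 (n+1) a_{n+1} at x^n;
7 y(x) has coefficient 7 a_n at x^n.
Matching x^n: (n+2)(n+1) a_{n+2} - 3 (n+1) a_{n+1} + 7 a_n = 0.
Thus a_{n+2} = [3 (n+1) a_{n+1} - 7 a_n] / ((n+1)(n+2)).

Check with a_0 = 2, a_1 = -1 (apply the recurrence for n = 0, 1, 2, 3): a_0 = 2, a_1 = -1, a_2 = -17/2, a_3 = -22/3, a_4 = -13/24, a_5 = 269/120.

a_(n+2) = [3 (n+1) a_(n+1) - 7 a_n] / ((n+1)(n+2)); check: a_0 = 2, a_1 = -1, a_2 = -17/2, a_3 = -22/3, a_4 = -13/24, a_5 = 269/120


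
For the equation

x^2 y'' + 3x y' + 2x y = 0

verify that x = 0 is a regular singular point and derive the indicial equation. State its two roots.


Divide by x^2 to reach normal form y'' + P_1(x) y' + P_2(x) y = 0 with P_1(x) = 3/x and P_2(x) = 2/x.
x = 0 is a singular point because the y'-coefficient 3/x has a pole at x = 0 and the y-coefficient 2/x has a pole at x = 0.
It is a regular singular point because x P_1(x) = p(x) = 3 and x^2 P_2(x) = q(x) = 2x are polynomials, hence analytic at x = 0.
p(0) = 3,  q(0) = 0.
Indicial equation: r(r-1) + p(0) r + q(0) = 0, i.e. r^2 + (p(0) - 1) r + q(0) = 0, i.e. r^2 + 2 r = 0.
Discriminant: (2)^2 - 4(0) = 4, so r = (-2 ± 2)/2.
Solving: r_1 = 0, r_2 = -2.

indicial: r^2 + 2 r = 0; roots r_1 = 0, r_2 = -2


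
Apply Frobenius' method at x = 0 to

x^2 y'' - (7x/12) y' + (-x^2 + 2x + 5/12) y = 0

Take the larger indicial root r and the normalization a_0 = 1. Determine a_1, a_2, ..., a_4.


Write in Frobenius form y'' + (p(x)/x) y' + (q(x)/x^2) y = 0:
  p(x) = -7/12,  q(x) = -x^2 + 2x + 5/12.
Indicial equation: r(r-1) + (-7/12) r + (5/12) = 0 -> roots r_1 = 5/4, r_2 = 1/3.
Take r = r_1 = 5/4. Let y(x) = x^r sum_{n>=0} a_n x^n with a_0 = 1.
Substitute y = x^r sum a_n x^n and match x^{r+n}. The recurrence is
  D(n) a_n + 2 a_{n-1} - 1 a_{n-2} = 0,  where D(n) = (r+n)(r+n-1) + (-7/12)(r+n) + (5/12).
  a_n = [-2 a_{n-1} + 1 a_{n-2}] / D(n).
Since the indicial polynomial factors as (r - r_1)(r - r_2), D(n) = (r_1 + n - r_1)(r_1 + n - r_2) = n(n + 11/12).
Evaluating step by step (a_0 = 1):
  n = 1: D(1) = 1(1 + 11/12) = 23/12; numerator = -2(1) = -2; a_1 = (-2)/(23/12) = -24/23
  n = 2: D(2) = 2(2 + 11/12) = 35/6; numerator = -2(-24/23) + 1(1) = 71/23; a_2 = (71/23)/(35/6) = 426/805
  n = 3: D(3) = 3(3 + 11/12) = 47/4; numerator = -2(426/805) + 1(-24/23) = -1692/805; a_3 = (-1692/805)/(47/4) = -144/805
  n = 4: D(4) = 4(4 + 11/12) = 59/3; numerator = -2(-144/805) + 1(426/805) = 102/115; a_4 = (102/115)/(59/3) = 306/6785

r = 5/4; a_0 = 1; a_1 = -24/23; a_2 = 426/805; a_3 = -144/805; a_4 = 306/6785


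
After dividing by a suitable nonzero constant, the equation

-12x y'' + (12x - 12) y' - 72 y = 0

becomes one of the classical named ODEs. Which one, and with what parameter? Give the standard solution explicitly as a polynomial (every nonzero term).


All three coefficients share the factor -12; dividing through by -12 gives  x y'' + (1 - x) y' + 6 y = 0.
This matches the Laguerre equation x y'' + (1 - x) y' + n y = 0 with n = 6; the polynomial solution is L_6(x).
With y = sum_k a_k x^k, matching x^k gives (k+1)k a_{k+1} + (k+1) a_{k+1} - k a_k + n a_k = 0, i.e. (k+1)^2 a_{k+1} = (k - n) a_k = (k - 6) a_k. The right side vanishes at k = 6, so the series terminates at degree 6.
Standard normalization L_n(0) = 1 gives a_0 = 1. Work upward with a_{k+1} = (k - 6) a_k / (k+1)^2:
  a_1 = (0 - 6)(1) / 1^2 = -6/1 = -6
  a_2 = (1 - 6)(-6) / 2^2 = 30/4 = 15/2
  a_3 = (2 - 6)(15/2) / 3^2 = -30/9 = -10/3
  a_4 = (3 - 6)(-10/3) / 4^2 = 10/16 = 5/8
  a_5 = (4 - 6)(5/8) / 5^2 = (-5/4)/25 = -1/20
  a_6 = (5 - 6)(-1/20) / 6^2 = (1/20)/36 = 1/720
Hence L_6(x) = x^6/720 - x^5/20 + 5 x^4/8 - 10 x^3/3 + 15 x^2/2 - 6 x + 1.

L_6(x); series = x^6/720 - x^5/20 + 5 x^4/8 - 10 x^3/3 + 15 x^2/2 - 6 x + 1


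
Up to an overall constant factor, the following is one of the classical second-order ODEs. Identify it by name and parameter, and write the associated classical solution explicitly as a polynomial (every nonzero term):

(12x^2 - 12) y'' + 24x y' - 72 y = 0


All three coefficients share the factor -12; dividing through by -12 gives  (1 - x^2) y'' - 2x y' + 6 y = 0.
This matches the Legendre equation (1 - x^2) y'' - 2x y' + n(n+1) y = 0 (note the -2x y' term) with n(n+1) = 6, so n = 2; the polynomial solution is P_2(x).
With y = sum_k a_k x^k, matching x^k gives (k+2)(k+1) a_{k+2} = [k(k+1) - n(n+1)] a_k = (k - 2)(k + 3) a_k. The right side vanishes at k = 2, so the series with the parity of 2 terminates at degree 2.
Standard normalization (P_n(1) = 1): leading coefficient (2n)!/(2^n (n!)^2) = 24/(4*4) = 3/2, so a_2 = 3/2. Work downward with a_k = (k+1)(k+2) a_{k+2} / ((k - 2)(k + 3)):
  a_0 = (1)(2)(3/2) / ((0 - 2)(0 + 3)) = 3/(-6) = -1/2
Hence P_2(x) = 3 x^2/2 - 1/2.

P_2(x); series = 3 x^2/2 - 1/2


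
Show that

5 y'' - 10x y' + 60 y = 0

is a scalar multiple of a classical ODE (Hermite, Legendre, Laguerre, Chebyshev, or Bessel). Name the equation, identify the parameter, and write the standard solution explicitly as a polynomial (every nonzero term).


All three coefficients share the factor 5; dividing through by 5 gives  y'' - 2x y' + 12 y = 0.
This matches the Hermite equation y'' - 2x y' + 2n y = 0 with 2n = 12, so n = 6; the polynomial solution is H_6(x).
With y = sum_k a_k x^k, matching x^k gives (k+2)(k+1) a_{k+2} = 2(k - n) a_k = 2(k - 6) a_k. The right side vanishes at k = 6, so the series with the parity of 6 terminates at degree 6.
Standard normalization: leading coefficient of H_n is 2^n, so a_6 = 2^6 = 64. Work downward with a_k = (k+1)(k+2) a_{k+2} / (2(k - n)):
  a_4 = (5)(6)(64) / (2(4 - 6)) = 1920/(-4) = -480
  a_2 = (3)(4)(-480) / (2(2 - 6)) = -5760/(-8) = 720
  a_0 = (1)(2)(720) / (2(0 - 6)) = 1440/(-12) = -120
Hence H_6(x) = 64 x^6 - 480 x^4 + 720 x^2 - 120.

H_6(x); series = 64 x^6 - 480 x^4 + 720 x^2 - 120


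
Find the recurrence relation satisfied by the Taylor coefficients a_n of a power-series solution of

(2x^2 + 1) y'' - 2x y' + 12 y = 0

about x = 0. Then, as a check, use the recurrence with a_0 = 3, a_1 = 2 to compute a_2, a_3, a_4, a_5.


Substitute y = sum_n a_n x^n.
(1 + 2 x^2) y'' contributes (n+2)(n+1) a_{n+2} + 2 n(n-1) a_n at x^n.
-2 x y'(x) contributes -2 n a_n at x^n.
12 y(x) contributes 12 a_n at x^n.
Matching x^n: (n+2)(n+1) a_{n+2} + (2 n(n-1) - 2 n + 12) a_n = 0.
Thus a_{n+2} = (-2 n(n-1) + 2 n - 12) / ((n+1)(n+2)) * a_n.

Check with a_0 = 3, a_1 = 2 (apply the recurrence for n = 0, 1, 2, 3): a_0 = 3, a_1 = 2, a_2 = -18, a_3 = -10/3, a_4 = 18, a_5 = 3.

a_(n+2) = (-2 n(n-1) + 2 n - 12) / ((n+1)(n+2)) * a_n; check: a_0 = 3, a_1 = 2, a_2 = -18, a_3 = -10/3, a_4 = 18, a_5 = 3


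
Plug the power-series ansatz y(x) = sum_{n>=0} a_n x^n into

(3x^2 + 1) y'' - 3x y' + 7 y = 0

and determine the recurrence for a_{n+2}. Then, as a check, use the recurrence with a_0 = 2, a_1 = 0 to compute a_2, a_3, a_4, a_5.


Substitute y = sum_n a_n x^n.
(1 + 3 x^2) y'' contributes (n+2)(n+1) a_{n+2} + 3 n(n-1) a_n at x^n.
-3 x y'(x) contributes -3 n a_n at x^n.
7 y(x) contributes 7 a_n at x^n.
Matching x^n: (n+2)(n+1) a_{n+2} + (3 n(n-1) - 3 n + 7) a_n = 0.
Thus a_{n+2} = (-3 n(n-1) + 3 n - 7) / ((n+1)(n+2)) * a_n.

Check with a_0 = 2, a_1 = 0 (apply the recurrence for n = 0, 1, 2, 3): a_0 = 2, a_1 = 0, a_2 = -7, a_3 = 0, a_4 = 49/12, a_5 = 0.

a_(n+2) = (-3 n(n-1) + 3 n - 7) / ((n+1)(n+2)) * a_n; check: a_0 = 2, a_1 = 0, a_2 = -7, a_3 = 0, a_4 = 49/12, a_5 = 0


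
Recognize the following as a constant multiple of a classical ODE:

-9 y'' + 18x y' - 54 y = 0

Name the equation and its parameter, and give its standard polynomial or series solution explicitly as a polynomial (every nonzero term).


All three coefficients share the factor -9; dividing through by -9 gives  y'' - 2x y' + 6 y = 0.
This matches the Hermite equation y'' - 2x y' + 2n y = 0 with 2n = 6, so n = 3; the polynomial solution is H_3(x).
With y = sum_k a_k x^k, matching x^k gives (k+2)(k+1) a_{k+2} = 2(k - n) a_k = 2(k - 3) a_k. The right side vanishes at k = 3, so the series with the parity of 3 terminates at degree 3.
Standard normalization: leading coefficient of H_n is 2^n, so a_3 = 2^3 = 8. Work downward with a_k = (k+1)(k+2) a_{k+2} / (2(k - n)):
  a_1 = (2)(3)(8) / (2(1 - 3)) = 48/(-4) = -12
Hence H_3(x) = 8 x^3 - 12 x.

H_3(x); series = 8 x^3 - 12 x


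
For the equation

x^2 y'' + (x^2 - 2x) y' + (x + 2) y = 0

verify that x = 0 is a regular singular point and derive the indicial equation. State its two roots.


Divide by x^2 to reach normal form y'' + P_1(x) y' + P_2(x) y = 0 with P_1(x) = 1 - 2/x and P_2(x) = 1/x + 2/x^2.
x = 0 is a singular point because the y'-coefficient 1 - 2/x has a pole at x = 0 and the y-coefficient 1/x + 2/x^2 has a pole at x = 0.
It is a regular singular point because x P_1(x) = p(x) = x - 2 and x^2 P_2(x) = q(x) = x + 2 are polynomials, hence analytic at x = 0.
p(0) = -2,  q(0) = 2.
Indicial equation: r(r-1) + p(0) r + q(0) = 0, i.e. r^2 + (p(0) - 1) r + q(0) = 0, i.e. r^2 - 3 r + 2 = 0.
Discriminant: (-3)^2 - 4(2) = 1, so r = (3 ± 1)/2.
Solving: r_1 = 2, r_2 = 1.

indicial: r^2 - 3 r + 2 = 0; roots r_1 = 2, r_2 = 1


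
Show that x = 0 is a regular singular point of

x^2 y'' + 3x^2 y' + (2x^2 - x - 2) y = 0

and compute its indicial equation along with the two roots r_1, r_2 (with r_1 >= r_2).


Divide by x^2 to reach normal form y'' + P_1(x) y' + P_2(x) y = 0 with P_1(x) = 3 and P_2(x) = 2 - 1/x - 2/x^2.
x = 0 is a singular point because the y-coefficient 2 - 1/x - 2/x^2 has a pole at x = 0.
It is a regular singular point because x P_1(x) = p(x) = 3x and x^2 P_2(x) = q(x) = 2x^2 - x - 2 are polynomials, hence analytic at x = 0.
p(0) = 0,  q(0) = -2.
Indicial equation: r(r-1) + p(0) r + q(0) = 0, i.e. r^2 + (p(0) - 1) r + q(0) = 0, i.e. r^2 - 1 r - 2 = 0.
Discriminant: (-1)^2 - 4(-2) = 9, so r = (1 ± 3)/2.
Solving: r_1 = 2, r_2 = -1.

indicial: r^2 - 1 r - 2 = 0; roots r_1 = 2, r_2 = -1


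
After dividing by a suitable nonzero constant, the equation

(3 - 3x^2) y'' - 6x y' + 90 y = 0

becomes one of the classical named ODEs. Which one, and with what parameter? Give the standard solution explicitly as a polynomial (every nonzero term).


All three coefficients share the factor 3; dividing through by 3 gives  (1 - x^2) y'' - 2x y' + 30 y = 0.
This matches the Legendre equation (1 - x^2) y'' - 2x y' + n(n+1) y = 0 (note the -2x y' term) with n(n+1) = 30, so n = 5; the polynomial solution is P_5(x).
With y = sum_k a_k x^k, matching x^k gives (k+2)(k+1) a_{k+2} = [k(k+1) - n(n+1)] a_k = (k - 5)(k + 6) a_k. The right side vanishes at k = 5, so the series with the parity of 5 terminates at degree 5.
Standard normalization (P_n(1) = 1): leading coefficient (2n)!/(2^n (n!)^2) = 3628800/(32*14400) = 63/8, so a_5 = 63/8. Work downward with a_k = (k+1)(k+2) a_{k+2} / ((k - 5)(k + 6)):
  a_3 = (4)(5)(63/8) / ((3 - 5)(3 + 6)) = (315/2)/(-18) = -35/4
  a_1 = (2)(3)(-35/4) / ((1 - 5)(1 + 6)) = (-105/2)/(-28) = 15/8
Hence P_5(x) = 63 x^5/8 - 35 x^3/4 + 15 x/8.

P_5(x); series = 63 x^5/8 - 35 x^3/4 + 15 x/8


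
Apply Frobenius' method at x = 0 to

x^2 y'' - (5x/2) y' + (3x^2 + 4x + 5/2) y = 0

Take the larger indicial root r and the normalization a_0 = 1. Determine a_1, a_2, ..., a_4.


Write in Frobenius form y'' + (p(x)/x) y' + (q(x)/x^2) y = 0:
  p(x) = -5/2,  q(x) = 3x^2 + 4x + 5/2.
Indicial equation: r(r-1) + (-5/2) r + (5/2) = 0 -> roots r_1 = 5/2, r_2 = 1.
Take r = r_1 = 5/2. Let y(x) = x^r sum_{n>=0} a_n x^n with a_0 = 1.
Substitute y = x^r sum a_n x^n and match x^{r+n}. The recurrence is
  D(n) a_n + 4 a_{n-1} + 3 a_{n-2} = 0,  where D(n) = (r+n)(r+n-1) + (-5/2)(r+n) + (5/2).
  a_n = [-4 a_{n-1} - 3 a_{n-2}] / D(n).
Since the indicial polynomial factors as (r - r_1)(r - r_2), D(n) = (r_1 + n - r_1)(r_1 + n - r_2) = n(n + 3/2).
Evaluating step by step (a_0 = 1):
  n = 1: D(1) = 1(1 + 3/2) = 5/2; numerator = -4(1) = -4; a_1 = (-4)/(5/2) = -8/5
  n = 2: D(2) = 2(2 + 3/2) = 7; numerator = -4(-8/5) - 3(1) = 17/5; a_2 = (17/5)/(7) = 17/35
  n = 3: D(3) = 3(3 + 3/2) = 27/2; numerator = -4(17/35) - 3(-8/5) = 20/7; a_3 = (20/7)/(27/2) = 40/189
  n = 4: D(4) = 4(4 + 3/2) = 22; numerator = -4(40/189) - 3(17/35) = -311/135; a_4 = (-311/135)/(22) = -311/2970

r = 5/2; a_0 = 1; a_1 = -8/5; a_2 = 17/35; a_3 = 40/189; a_4 = -311/2970


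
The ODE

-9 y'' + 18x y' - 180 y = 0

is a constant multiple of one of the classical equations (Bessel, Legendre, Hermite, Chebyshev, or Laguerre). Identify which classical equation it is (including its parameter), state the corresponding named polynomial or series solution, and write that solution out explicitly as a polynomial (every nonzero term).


All three coefficients share the factor -9; dividing through by -9 gives  y'' - 2x y' + 20 y = 0.
This matches the Hermite equation y'' - 2x y' + 2n y = 0 with 2n = 20, so n = 10; the polynomial solution is H_10(x).
With y = sum_k a_k x^k, matching x^k gives (k+2)(k+1) a_{k+2} = 2(k - n) a_k = 2(k - 10) a_k. The right side vanishes at k = 10, so the series with the parity of 10 terminates at degree 10.
Standard normalization: leading coefficient of H_n is 2^n, so a_10 = 2^10 = 1024. Work downward with a_k = (k+1)(k+2) a_{k+2} / (2(k - n)):
  a_8 = (9)(10)(1024) / (2(8 - 10)) = 92160/(-4) = -23040
  a_6 = (7)(8)(-23040) / (2(6 - 10)) = -1290240/(-8) = 161280
  a_4 = (5)(6)(161280) / (2(4 - 10)) = 4838400/(-12) = -403200
  a_2 = (3)(4)(-403200) / (2(2 - 10)) = -4838400/(-16) = 302400
  a_0 = (1)(2)(302400) / (2(0 - 10)) = 604800/(-20) = -30240
Hence H_10(x) = 1024 x^10 - 23040 x^8 + 161280 x^6 - 403200 x^4 + 302400 x^2 - 30240.

H_10(x); series = 1024 x^10 - 23040 x^8 + 161280 x^6 - 403200 x^4 + 302400 x^2 - 30240


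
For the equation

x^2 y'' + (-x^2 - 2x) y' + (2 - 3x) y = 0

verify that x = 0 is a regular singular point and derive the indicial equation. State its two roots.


Divide by x^2 to reach normal form y'' + P_1(x) y' + P_2(x) y = 0 with P_1(x) = -1 - 2/x and P_2(x) = -3/x + 2/x^2.
x = 0 is a singular point because the y'-coefficient -1 - 2/x has a pole at x = 0 and the y-coefficient -3/x + 2/x^2 has a pole at x = 0.
It is a regular singular point because x P_1(x) = p(x) = -x - 2 and x^2 P_2(x) = q(x) = 2 - 3x are polynomials, hence analytic at x = 0.
p(0) = -2,  q(0) = 2.
Indicial equation: r(r-1) + p(0) r + q(0) = 0, i.e. r^2 + (p(0) - 1) r + q(0) = 0, i.e. r^2 - 3 r + 2 = 0.
Discriminant: (-3)^2 - 4(2) = 1, so r = (3 ± 1)/2.
Solving: r_1 = 2, r_2 = 1.

indicial: r^2 - 3 r + 2 = 0; roots r_1 = 2, r_2 = 1


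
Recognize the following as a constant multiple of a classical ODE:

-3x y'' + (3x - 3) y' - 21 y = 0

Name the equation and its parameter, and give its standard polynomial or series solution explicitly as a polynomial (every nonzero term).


All three coefficients share the factor -3; dividing through by -3 gives  x y'' + (1 - x) y' + 7 y = 0.
This matches the Laguerre equation x y'' + (1 - x) y' + n y = 0 with n = 7; the polynomial solution is L_7(x).
With y = sum_k a_k x^k, matching x^k gives (k+1)k a_{k+1} + (k+1) a_{k+1} - k a_k + n a_k = 0, i.e. (k+1)^2 a_{k+1} = (k - n) a_k = (k - 7) a_k. The right side vanishes at k = 7, so the series terminates at degree 7.
Standard normalization L_n(0) = 1 gives a_0 = 1. Work upward with a_{k+1} = (k - 7) a_k / (k+1)^2:
  a_1 = (0 - 7)(1) / 1^2 = -7/1 = -7
  a_2 = (1 - 7)(-7) / 2^2 = 42/4 = 21/2
  a_3 = (2 - 7)(21/2) / 3^2 = (-105/2)/9 = -35/6
  a_4 = (3 - 7)(-35/6) / 4^2 = (70/3)/16 = 35/24
  a_5 = (4 - 7)(35/24) / 5^2 = (-35/8)/25 = -7/40
  a_6 = (5 - 7)(-7/40) / 6^2 = (7/20)/36 = 7/720
  a_7 = (6 - 7)(7/720) / 7^2 = (-7/720)/49 = -1/5040
Hence L_7(x) = -x^7/5040 + 7 x^6/720 - 7 x^5/40 + 35 x^4/24 - 35 x^3/6 + 21 x^2/2 - 7 x + 1.

L_7(x); series = -x^7/5040 + 7 x^6/720 - 7 x^5/40 + 35 x^4/24 - 35 x^3/6 + 21 x^2/2 - 7 x + 1


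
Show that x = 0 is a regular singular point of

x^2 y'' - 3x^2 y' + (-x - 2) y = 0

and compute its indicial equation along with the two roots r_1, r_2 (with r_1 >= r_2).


Divide by x^2 to reach normal form y'' + P_1(x) y' + P_2(x) y = 0 with P_1(x) = -3 and P_2(x) = -1/x - 2/x^2.
x = 0 is a singular point because the y-coefficient -1/x - 2/x^2 has a pole at x = 0.
It is a regular singular point because x P_1(x) = p(x) = -3x and x^2 P_2(x) = q(x) = -x - 2 are polynomials, hence analytic at x = 0.
p(0) = 0,  q(0) = -2.
Indicial equation: r(r-1) + p(0) r + q(0) = 0, i.e. r^2 + (p(0) - 1) r + q(0) = 0, i.e. r^2 - 1 r - 2 = 0.
Discriminant: (-1)^2 - 4(-2) = 9, so r = (1 ± 3)/2.
Solving: r_1 = 2, r_2 = -1.

indicial: r^2 - 1 r - 2 = 0; roots r_1 = 2, r_2 = -1


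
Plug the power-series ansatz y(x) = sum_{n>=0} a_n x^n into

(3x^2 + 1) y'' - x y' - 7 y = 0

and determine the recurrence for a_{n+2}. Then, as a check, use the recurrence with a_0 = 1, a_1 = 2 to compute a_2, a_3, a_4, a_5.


Substitute y = sum_n a_n x^n.
(1 + 3 x^2) y'' contributes (n+2)(n+1) a_{n+2} + 3 n(n-1) a_n at x^n.
-x y'(x) contributes -n a_n at x^n.
-7 y(x) contributes -7 a_n at x^n.
Matching x^n: (n+2)(n+1) a_{n+2} + (3 n(n-1) - n - 7) a_n = 0.
Thus a_{n+2} = (-3 n(n-1) + n + 7) / ((n+1)(n+2)) * a_n.

Check with a_0 = 1, a_1 = 2 (apply the recurrence for n = 0, 1, 2, 3): a_0 = 1, a_1 = 2, a_2 = 7/2, a_3 = 8/3, a_4 = 7/8, a_5 = -16/15.

a_(n+2) = (-3 n(n-1) + n + 7) / ((n+1)(n+2)) * a_n; check: a_0 = 1, a_1 = 2, a_2 = 7/2, a_3 = 8/3, a_4 = 7/8, a_5 = -16/15


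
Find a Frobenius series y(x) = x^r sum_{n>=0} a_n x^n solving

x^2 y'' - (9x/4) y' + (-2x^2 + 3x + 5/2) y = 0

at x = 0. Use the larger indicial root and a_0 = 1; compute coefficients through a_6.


Write in Frobenius form y'' + (p(x)/x) y' + (q(x)/x^2) y = 0:
  p(x) = -9/4,  q(x) = -2x^2 + 3x + 5/2.
Indicial equation: r(r-1) + (-9/4) r + (5/2) = 0 -> roots r_1 = 2, r_2 = 5/4.
Take r = r_1 = 2. Let y(x) = x^r sum_{n>=0} a_n x^n with a_0 = 1.
Substitute y = x^r sum a_n x^n and match x^{r+n}. The recurrence is
  D(n) a_n + 3 a_{n-1} - 2 a_{n-2} = 0,  where D(n) = (r+n)(r+n-1) + (-9/4)(r+n) + (5/2).
  a_n = [-3 a_{n-1} + 2 a_{n-2}] / D(n).
Since the indicial polynomial factors as (r - r_1)(r - r_2), D(n) = (r_1 + n - r_1)(r_1 + n - r_2) = n(n + 3/4).
Evaluating step by step (a_0 = 1):
  n = 1: D(1) = 1(1 + 3/4) = 7/4; numerator = -3(1) = -3; a_1 = (-3)/(7/4) = -12/7
  n = 2: D(2) = 2(2 + 3/4) = 11/2; numerator = -3(-12/7) + 2(1) = 50/7; a_2 = (50/7)/(11/2) = 100/77
  n = 3: D(3) = 3(3 + 3/4) = 45/4; numerator = -3(100/77) + 2(-12/7) = -564/77; a_3 = (-564/77)/(45/4) = -752/1155
  n = 4: D(4) = 4(4 + 3/4) = 19; numerator = -3(-752/1155) + 2(100/77) = 1752/385; a_4 = (1752/385)/(19) = 1752/7315
  n = 5: D(5) = 5(5 + 3/4) = 115/4; numerator = -3(1752/7315) + 2(-752/1155) = -44344/21945; a_5 = (-44344/21945)/(115/4) = -7712/109725
  n = 6: D(6) = 6(6 + 3/4) = 81/2; numerator = -3(-7712/109725) + 2(1752/7315) = 1328/1925; a_6 = (1328/1925)/(81/2) = 2656/155925

r = 2; a_0 = 1; a_1 = -12/7; a_2 = 100/77; a_3 = -752/1155; a_4 = 1752/7315; a_5 = -7712/109725; a_6 = 2656/155925


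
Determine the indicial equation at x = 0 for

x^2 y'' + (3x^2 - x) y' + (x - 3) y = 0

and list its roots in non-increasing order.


Divide by x^2 to reach normal form y'' + P_1(x) y' + P_2(x) y = 0 with P_1(x) = 3 - 1/x and P_2(x) = 1/x - 3/x^2.
x = 0 is a singular point because the y'-coefficient 3 - 1/x has a pole at x = 0 and the y-coefficient 1/x - 3/x^2 has a pole at x = 0.
It is a regular singular point because x P_1(x) = p(x) = 3x - 1 and x^2 P_2(x) = q(x) = x - 3 are polynomials, hence analytic at x = 0.
p(0) = -1,  q(0) = -3.
Indicial equation: r(r-1) + p(0) r + q(0) = 0, i.e. r^2 + (p(0) - 1) r + q(0) = 0, i.e. r^2 - 2 r - 3 = 0.
Discriminant: (-2)^2 - 4(-3) = 16, so r = (2 ± 4)/2.
Solving: r_1 = 3, r_2 = -1.

indicial: r^2 - 2 r - 3 = 0; roots r_1 = 3, r_2 = -1


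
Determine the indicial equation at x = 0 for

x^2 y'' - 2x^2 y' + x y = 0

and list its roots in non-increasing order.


Divide by x^2 to reach normal form y'' + P_1(x) y' + P_2(x) y = 0 with P_1(x) = -2 and P_2(x) = 1/x.
x = 0 is a singular point because the y-coefficient 1/x has a pole at x = 0.
It is a regular singular point because x P_1(x) = p(x) = -2x and x^2 P_2(x) = q(x) = x are polynomials, hence analytic at x = 0.
p(0) = 0,  q(0) = 0.
Indicial equation: r(r-1) + p(0) r + q(0) = 0, i.e. r^2 + (p(0) - 1) r + q(0) = 0, i.e. r^2 - 1 r = 0.
Discriminant: (-1)^2 - 4(0) = 1, so r = (1 ± 1)/2.
Solving: r_1 = 1, r_2 = 0.

indicial: r^2 - 1 r = 0; roots r_1 = 1, r_2 = 0


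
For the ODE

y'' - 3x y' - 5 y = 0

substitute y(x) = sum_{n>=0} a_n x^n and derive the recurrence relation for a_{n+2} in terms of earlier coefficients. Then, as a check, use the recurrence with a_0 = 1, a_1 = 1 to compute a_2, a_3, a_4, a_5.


Substitute y = sum_n a_n x^n.
y''(x) has coefficient (n+2)(n+1) a_{n+2} at x^n;
-3 x y'(x) has coefficient -3 n a_n at x^n (shift);
-5 y(x) has coefficient -5 a_n at x^n.
Matching x^n: (n+2)(n+1) a_{n+2} + (-3n - 5) a_n = 0.
Thus a_{n+2} = (3n + 5) / ((n+1)(n+2)) * a_n.

Check with a_0 = 1, a_1 = 1 (apply the recurrence for n = 0, 1, 2, 3): a_0 = 1, a_1 = 1, a_2 = 5/2, a_3 = 4/3, a_4 = 55/24, a_5 = 14/15.

a_(n+2) = (3n + 5) / ((n+1)(n+2)) * a_n; check: a_0 = 1, a_1 = 1, a_2 = 5/2, a_3 = 4/3, a_4 = 55/24, a_5 = 14/15


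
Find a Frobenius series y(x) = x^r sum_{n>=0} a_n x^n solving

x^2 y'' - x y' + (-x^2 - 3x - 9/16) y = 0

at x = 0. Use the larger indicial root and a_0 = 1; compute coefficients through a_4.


Write in Frobenius form y'' + (p(x)/x) y' + (q(x)/x^2) y = 0:
  p(x) = -1,  q(x) = -x^2 - 3x - 9/16.
Indicial equation: r(r-1) + (-1) r + (-9/16) = 0 -> roots r_1 = 9/4, r_2 = -1/4.
Take r = r_1 = 9/4. Let y(x) = x^r sum_{n>=0} a_n x^n with a_0 = 1.
Substitute y = x^r sum a_n x^n and match x^{r+n}. The recurrence is
  D(n) a_n - 3 a_{n-1} - 1 a_{n-2} = 0,  where D(n) = (r+n)(r+n-1) + (-1)(r+n) + (-9/16).
  a_n = [3 a_{n-1} + 1 a_{n-2}] / D(n).
Since the indicial polynomial factors as (r - r_1)(r - r_2), D(n) = (r_1 + n - r_1)(r_1 + n - r_2) = n(n + 5/2).
Evaluating step by step (a_0 = 1):
  n = 1: D(1) = 1(1 + 5/2) = 7/2; numerator = 3(1) = 3; a_1 = (3)/(7/2) = 6/7
  n = 2: D(2) = 2(2 + 5/2) = 9; numerator = 3(6/7) + 1(1) = 25/7; a_2 = (25/7)/(9) = 25/63
  n = 3: D(3) = 3(3 + 5/2) = 33/2; numerator = 3(25/63) + 1(6/7) = 43/21; a_3 = (43/21)/(33/2) = 86/693
  n = 4: D(4) = 4(4 + 5/2) = 26; numerator = 3(86/693) + 1(25/63) = 533/693; a_4 = (533/693)/(26) = 41/1386

r = 9/4; a_0 = 1; a_1 = 6/7; a_2 = 25/63; a_3 = 86/693; a_4 = 41/1386


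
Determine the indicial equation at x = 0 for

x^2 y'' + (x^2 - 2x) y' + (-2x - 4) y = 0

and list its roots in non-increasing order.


Divide by x^2 to reach normal form y'' + P_1(x) y' + P_2(x) y = 0 with P_1(x) = 1 - 2/x and P_2(x) = -2/x - 4/x^2.
x = 0 is a singular point because the y'-coefficient 1 - 2/x has a pole at x = 0 and the y-coefficient -2/x - 4/x^2 has a pole at x = 0.
It is a regular singular point because x P_1(x) = p(x) = x - 2 and x^2 P_2(x) = q(x) = -2x - 4 are polynomials, hence analytic at x = 0.
p(0) = -2,  q(0) = -4.
Indicial equation: r(r-1) + p(0) r + q(0) = 0, i.e. r^2 + (p(0) - 1) r + q(0) = 0, i.e. r^2 - 3 r - 4 = 0.
Discriminant: (-3)^2 - 4(-4) = 25, so r = (3 ± 5)/2.
Solving: r_1 = 4, r_2 = -1.

indicial: r^2 - 3 r - 4 = 0; roots r_1 = 4, r_2 = -1


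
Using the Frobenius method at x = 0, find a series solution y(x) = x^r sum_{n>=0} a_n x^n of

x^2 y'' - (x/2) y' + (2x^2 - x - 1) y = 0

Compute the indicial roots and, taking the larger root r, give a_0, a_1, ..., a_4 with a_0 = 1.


Write in Frobenius form y'' + (p(x)/x) y' + (q(x)/x^2) y = 0:
  p(x) = -1/2,  q(x) = 2x^2 - x - 1.
Indicial equation: r(r-1) + (-1/2) r + (-1) = 0 -> roots r_1 = 2, r_2 = -1/2.
Take r = r_1 = 2. Let y(x) = x^r sum_{n>=0} a_n x^n with a_0 = 1.
Substitute y = x^r sum a_n x^n and match x^{r+n}. The recurrence is
  D(n) a_n - 1 a_{n-1} + 2 a_{n-2} = 0,  where D(n) = (r+n)(r+n-1) + (-1/2)(r+n) + (-1).
  a_n = [1 a_{n-1} - 2 a_{n-2}] / D(n).
Since the indicial polynomial factors as (r - r_1)(r - r_2), D(n) = (r_1 + n - r_1)(r_1 + n - r_2) = n(n + 5/2).
Evaluating step by step (a_0 = 1):
  n = 1: D(1) = 1(1 + 5/2) = 7/2; numerator = 1(1) = 1; a_1 = (1)/(7/2) = 2/7
  n = 2: D(2) = 2(2 + 5/2) = 9; numerator = 1(2/7) - 2(1) = -12/7; a_2 = (-12/7)/(9) = -4/21
  n = 3: D(3) = 3(3 + 5/2) = 33/2; numerator = 1(-4/21) - 2(2/7) = -16/21; a_3 = (-16/21)/(33/2) = -32/693
  n = 4: D(4) = 4(4 + 5/2) = 26; numerator = 1(-32/693) - 2(-4/21) = 232/693; a_4 = (232/693)/(26) = 116/9009

r = 2; a_0 = 1; a_1 = 2/7; a_2 = -4/21; a_3 = -32/693; a_4 = 116/9009


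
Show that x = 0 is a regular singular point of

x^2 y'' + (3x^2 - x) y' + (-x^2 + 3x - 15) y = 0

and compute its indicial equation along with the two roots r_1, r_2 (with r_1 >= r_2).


Divide by x^2 to reach normal form y'' + P_1(x) y' + P_2(x) y = 0 with P_1(x) = 3 - 1/x and P_2(x) = -1 + 3/x - 15/x^2.
x = 0 is a singular point because the y'-coefficient 3 - 1/x has a pole at x = 0 and the y-coefficient -1 + 3/x - 15/x^2 has a pole at x = 0.
It is a regular singular point because x P_1(x) = p(x) = 3x - 1 and x^2 P_2(x) = q(x) = -x^2 + 3x - 15 are polynomials, hence analytic at x = 0.
p(0) = -1,  q(0) = -15.
Indicial equation: r(r-1) + p(0) r + q(0) = 0, i.e. r^2 + (p(0) - 1) r + q(0) = 0, i.e. r^2 - 2 r - 15 = 0.
Discriminant: (-2)^2 - 4(-15) = 64, so r = (2 ± 8)/2.
Solving: r_1 = 5, r_2 = -3.

indicial: r^2 - 2 r - 15 = 0; roots r_1 = 5, r_2 = -3


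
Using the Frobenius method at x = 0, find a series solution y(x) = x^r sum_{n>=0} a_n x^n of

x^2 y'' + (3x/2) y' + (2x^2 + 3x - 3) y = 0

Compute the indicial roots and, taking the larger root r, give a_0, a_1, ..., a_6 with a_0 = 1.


Write in Frobenius form y'' + (p(x)/x) y' + (q(x)/x^2) y = 0:
  p(x) = 3/2,  q(x) = 2x^2 + 3x - 3.
Indicial equation: r(r-1) + (3/2) r + (-3) = 0 -> roots r_1 = 3/2, r_2 = -2.
Take r = r_1 = 3/2. Let y(x) = x^r sum_{n>=0} a_n x^n with a_0 = 1.
Substitute y = x^r sum a_n x^n and match x^{r+n}. The recurrence is
  D(n) a_n + 3 a_{n-1} + 2 a_{n-2} = 0,  where D(n) = (r+n)(r+n-1) + (3/2)(r+n) + (-3).
  a_n = [-3 a_{n-1} - 2 a_{n-2}] / D(n).
Since the indicial polynomial factors as (r - r_1)(r - r_2), D(n) = (r_1 + n - r_1)(r_1 + n - r_2) = n(n + 7/2).
Evaluating step by step (a_0 = 1):
  n = 1: D(1) = 1(1 + 7/2) = 9/2; numerator = -3(1) = -3; a_1 = (-3)/(9/2) = -2/3
  n = 2: D(2) = 2(2 + 7/2) = 11; numerator = -3(-2/3) - 2(1) = 0; a_2 = (0)/(11) = 0
  n = 3: D(3) = 3(3 + 7/2) = 39/2; numerator = -3(0) - 2(-2/3) = 4/3; a_3 = (4/3)/(39/2) = 8/117
  n = 4: D(4) = 4(4 + 7/2) = 30; numerator = -3(8/117) - 2(0) = -8/39; a_4 = (-8/39)/(30) = -4/585
  n = 5: D(5) = 5(5 + 7/2) = 85/2; numerator = -3(-4/585) - 2(8/117) = -68/585; a_5 = (-68/585)/(85/2) = -8/2925
  n = 6: D(6) = 6(6 + 7/2) = 57; numerator = -3(-8/2925) - 2(-4/585) = 64/2925; a_6 = (64/2925)/(57) = 64/166725

r = 3/2; a_0 = 1; a_1 = -2/3; a_2 = 0; a_3 = 8/117; a_4 = -4/585; a_5 = -8/2925; a_6 = 64/166725


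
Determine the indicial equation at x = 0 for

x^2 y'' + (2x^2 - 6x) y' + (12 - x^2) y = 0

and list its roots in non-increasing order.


Divide by x^2 to reach normal form y'' + P_1(x) y' + P_2(x) y = 0 with P_1(x) = 2 - 6/x and P_2(x) = -1 + 12/x^2.
x = 0 is a singular point because the y'-coefficient 2 - 6/x has a pole at x = 0 and the y-coefficient -1 + 12/x^2 has a pole at x = 0.
It is a regular singular point because x P_1(x) = p(x) = 2x - 6 and x^2 P_2(x) = q(x) = 12 - x^2 are polynomials, hence analytic at x = 0.
p(0) = -6,  q(0) = 12.
Indicial equation: r(r-1) + p(0) r + q(0) = 0, i.e. r^2 + (p(0) - 1) r + q(0) = 0, i.e. r^2 - 7 r + 12 = 0.
Discriminant: (-7)^2 - 4(12) = 1, so r = (7 ± 1)/2.
Solving: r_1 = 4, r_2 = 3.

indicial: r^2 - 7 r + 12 = 0; roots r_1 = 4, r_2 = 3


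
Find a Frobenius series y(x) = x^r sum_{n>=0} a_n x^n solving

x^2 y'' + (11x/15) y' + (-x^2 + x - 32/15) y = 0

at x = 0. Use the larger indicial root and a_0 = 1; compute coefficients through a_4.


Write in Frobenius form y'' + (p(x)/x) y' + (q(x)/x^2) y = 0:
  p(x) = 11/15,  q(x) = -x^2 + x - 32/15.
Indicial equation: r(r-1) + (11/15) r + (-32/15) = 0 -> roots r_1 = 8/5, r_2 = -4/3.
Take r = r_1 = 8/5. Let y(x) = x^r sum_{n>=0} a_n x^n with a_0 = 1.
Substitute y = x^r sum a_n x^n and match x^{r+n}. The recurrence is
  D(n) a_n + 1 a_{n-1} - 1 a_{n-2} = 0,  where D(n) = (r+n)(r+n-1) + (11/15)(r+n) + (-32/15).
  a_n = [-1 a_{n-1} + 1 a_{n-2}] / D(n).
Since the indicial polynomial factors as (r - r_1)(r - r_2), D(n) = (r_1 + n - r_1)(r_1 + n - r_2) = n(n + 44/15).
Evaluating step by step (a_0 = 1):
  n = 1: D(1) = 1(1 + 44/15) = 59/15; numerator = -1(1) = -1; a_1 = (-1)/(59/15) = -15/59
  n = 2: D(2) = 2(2 + 44/15) = 148/15; numerator = -1(-15/59) + 1(1) = 74/59; a_2 = (74/59)/(148/15) = 15/118
  n = 3: D(3) = 3(3 + 44/15) = 89/5; numerator = -1(15/118) + 1(-15/59) = -45/118; a_3 = (-45/118)/(89/5) = -225/10502
  n = 4: D(4) = 4(4 + 44/15) = 416/15; numerator = -1(-225/10502) + 1(15/118) = 780/5251; a_4 = (780/5251)/(416/15) = 225/42008

r = 8/5; a_0 = 1; a_1 = -15/59; a_2 = 15/118; a_3 = -225/10502; a_4 = 225/42008


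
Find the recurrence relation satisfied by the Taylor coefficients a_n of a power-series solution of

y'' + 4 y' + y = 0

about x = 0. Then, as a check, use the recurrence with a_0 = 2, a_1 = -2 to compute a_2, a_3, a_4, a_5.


Substitute y = sum_n a_n x^n.
y''(x) has coefficient (n+2)(n+1) a_{n+2} at x^n;
4 y'(x) has coefficient 4 (n+1) a_{n+1} at x^n;
y(x) has coefficient 1 a_n at x^n.
Matching x^n: (n+2)(n+1) a_{n+2} + 4 (n+1) a_{n+1} + 1 a_n = 0.
Thus a_{n+2} = [-4 (n+1) a_{n+1} - 1 a_n] / ((n+1)(n+2)).

Check with a_0 = 2, a_1 = -2 (apply the recurrence for n = 0, 1, 2, 3): a_0 = 2, a_1 = -2, a_2 = 3, a_3 = -11/3, a_4 = 41/12, a_5 = -51/20.

a_(n+2) = [-4 (n+1) a_(n+1) - 1 a_n] / ((n+1)(n+2)); check: a_0 = 2, a_1 = -2, a_2 = 3, a_3 = -11/3, a_4 = 41/12, a_5 = -51/20


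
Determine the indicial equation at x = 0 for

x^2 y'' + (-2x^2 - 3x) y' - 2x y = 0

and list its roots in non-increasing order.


Divide by x^2 to reach normal form y'' + P_1(x) y' + P_2(x) y = 0 with P_1(x) = -2 - 3/x and P_2(x) = -2/x.
x = 0 is a singular point because the y'-coefficient -2 - 3/x has a pole at x = 0 and the y-coefficient -2/x has a pole at x = 0.
It is a regular singular point because x P_1(x) = p(x) = -2x - 3 and x^2 P_2(x) = q(x) = -2x are polynomials, hence analytic at x = 0.
p(0) = -3,  q(0) = 0.
Indicial equation: r(r-1) + p(0) r + q(0) = 0, i.e. r^2 + (p(0) - 1) r + q(0) = 0, i.e. r^2 - 4 r = 0.
Discriminant: (-4)^2 - 4(0) = 16, so r = (4 ± 4)/2.
Solving: r_1 = 4, r_2 = 0.

indicial: r^2 - 4 r = 0; roots r_1 = 4, r_2 = 0


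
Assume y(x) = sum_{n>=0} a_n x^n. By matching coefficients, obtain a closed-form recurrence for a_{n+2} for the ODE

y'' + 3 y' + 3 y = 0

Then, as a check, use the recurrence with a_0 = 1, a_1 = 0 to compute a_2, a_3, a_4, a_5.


Substitute y = sum_n a_n x^n.
y''(x) has coefficient (n+2)(n+1) a_{n+2} at x^n;
3 y'(x) has coefficient 3 (n+1) a_{n+1} at x^n;
3 y(x) has coefficient 3 a_n at x^n.
Matching x^n: (n+2)(n+1) a_{n+2} + 3 (n+1) a_{n+1} + 3 a_n = 0.
Thus a_{n+2} = [-3 (n+1) a_{n+1} - 3 a_n] / ((n+1)(n+2)).

Check with a_0 = 1, a_1 = 0 (apply the recurrence for n = 0, 1, 2, 3): a_0 = 1, a_1 = 0, a_2 = -3/2, a_3 = 3/2, a_4 = -3/4, a_5 = 9/40.

a_(n+2) = [-3 (n+1) a_(n+1) - 3 a_n] / ((n+1)(n+2)); check: a_0 = 1, a_1 = 0, a_2 = -3/2, a_3 = 3/2, a_4 = -3/4, a_5 = 9/40


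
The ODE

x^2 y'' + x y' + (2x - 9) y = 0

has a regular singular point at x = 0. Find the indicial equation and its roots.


Divide by x^2 to reach normal form y'' + P_1(x) y' + P_2(x) y = 0 with P_1(x) = 1/x and P_2(x) = 2/x - 9/x^2.
x = 0 is a singular point because the y'-coefficient 1/x has a pole at x = 0 and the y-coefficient 2/x - 9/x^2 has a pole at x = 0.
It is a regular singular point because x P_1(x) = p(x) = 1 and x^2 P_2(x) = q(x) = 2x - 9 are polynomials, hence analytic at x = 0.
p(0) = 1,  q(0) = -9.
Indicial equation: r(r-1) + p(0) r + q(0) = 0, i.e. r^2 + (p(0) - 1) r + q(0) = 0, i.e. r^2 - 9 = 0.
Discriminant: (0)^2 - 4(-9) = 36, so r = (0 ± 6)/2.
Solving: r_1 = 3, r_2 = -3.

indicial: r^2 - 9 = 0; roots r_1 = 3, r_2 = -3


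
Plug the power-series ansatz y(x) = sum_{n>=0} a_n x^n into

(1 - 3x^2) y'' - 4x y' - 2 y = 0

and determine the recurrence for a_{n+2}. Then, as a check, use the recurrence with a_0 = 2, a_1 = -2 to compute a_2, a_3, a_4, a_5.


Substitute y = sum_n a_n x^n.
(1 - 3 x^2) y'' contributes (n+2)(n+1) a_{n+2} - 3 n(n-1) a_n at x^n.
-4 x y'(x) contributes -4 n a_n at x^n.
-2 y(x) contributes -2 a_n at x^n.
Matching x^n: (n+2)(n+1) a_{n+2} + (-3 n(n-1) - 4 n - 2) a_n = 0.
Thus a_{n+2} = (3 n(n-1) + 4 n + 2) / ((n+1)(n+2)) * a_n.

Check with a_0 = 2, a_1 = -2 (apply the recurrence for n = 0, 1, 2, 3): a_0 = 2, a_1 = -2, a_2 = 2, a_3 = -2, a_4 = 8/3, a_5 = -16/5.

a_(n+2) = (3 n(n-1) + 4 n + 2) / ((n+1)(n+2)) * a_n; check: a_0 = 2, a_1 = -2, a_2 = 2, a_3 = -2, a_4 = 8/3, a_5 = -16/5


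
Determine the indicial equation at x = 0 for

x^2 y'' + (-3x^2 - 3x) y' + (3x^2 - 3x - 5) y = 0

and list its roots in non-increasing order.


Divide by x^2 to reach normal form y'' + P_1(x) y' + P_2(x) y = 0 with P_1(x) = -3 - 3/x and P_2(x) = 3 - 3/x - 5/x^2.
x = 0 is a singular point because the y'-coefficient -3 - 3/x has a pole at x = 0 and the y-coefficient 3 - 3/x - 5/x^2 has a pole at x = 0.
It is a regular singular point because x P_1(x) = p(x) = -3x - 3 and x^2 P_2(x) = q(x) = 3x^2 - 3x - 5 are polynomials, hence analytic at x = 0.
p(0) = -3,  q(0) = -5.
Indicial equation: r(r-1) + p(0) r + q(0) = 0, i.e. r^2 + (p(0) - 1) r + q(0) = 0, i.e. r^2 - 4 r - 5 = 0.
Discriminant: (-4)^2 - 4(-5) = 36, so r = (4 ± 6)/2.
Solving: r_1 = 5, r_2 = -1.

indicial: r^2 - 4 r - 5 = 0; roots r_1 = 5, r_2 = -1


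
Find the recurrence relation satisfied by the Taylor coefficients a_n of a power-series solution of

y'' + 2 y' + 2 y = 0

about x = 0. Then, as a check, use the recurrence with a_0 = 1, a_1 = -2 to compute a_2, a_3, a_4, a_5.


Substitute y = sum_n a_n x^n.
y''(x) has coefficient (n+2)(n+1) a_{n+2} at x^n;
2 y'(x) has coefficient 2 (n+1) a_{n+1} at x^n;
2 y(x) has coefficient 2 a_n at x^n.
Matching x^n: (n+2)(n+1) a_{n+2} + 2 (n+1) a_{n+1} + 2 a_n = 0.
Thus a_{n+2} = [-2 (n+1) a_{n+1} - 2 a_n] / ((n+1)(n+2)).

Check with a_0 = 1, a_1 = -2 (apply the recurrence for n = 0, 1, 2, 3): a_0 = 1, a_1 = -2, a_2 = 1, a_3 = 0, a_4 = -1/6, a_5 = 1/15.

a_(n+2) = [-2 (n+1) a_(n+1) - 2 a_n] / ((n+1)(n+2)); check: a_0 = 1, a_1 = -2, a_2 = 1, a_3 = 0, a_4 = -1/6, a_5 = 1/15


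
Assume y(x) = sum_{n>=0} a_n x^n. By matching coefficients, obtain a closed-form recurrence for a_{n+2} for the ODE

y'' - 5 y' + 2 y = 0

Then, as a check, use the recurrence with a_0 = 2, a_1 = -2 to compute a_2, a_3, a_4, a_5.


Substitute y = sum_n a_n x^n.
y''(x) has coefficient (n+2)(n+1) a_{n+2} at x^n;
-5 y'(x) has coefficient -5 (n+1) a_{n+1} at x^n;
2 y(x) has coefficient 2 a_n at x^n.
Matching x^n: (n+2)(n+1) a_{n+2} - 5 (n+1) a_{n+1} + 2 a_n = 0.
Thus a_{n+2} = [5 (n+1) a_{n+1} - 2 a_n] / ((n+1)(n+2)).

Check with a_0 = 2, a_1 = -2 (apply the recurrence for n = 0, 1, 2, 3): a_0 = 2, a_1 = -2, a_2 = -7, a_3 = -11, a_4 = -151/12, a_5 = -689/60.

a_(n+2) = [5 (n+1) a_(n+1) - 2 a_n] / ((n+1)(n+2)); check: a_0 = 2, a_1 = -2, a_2 = -7, a_3 = -11, a_4 = -151/12, a_5 = -689/60
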